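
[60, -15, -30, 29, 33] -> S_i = Random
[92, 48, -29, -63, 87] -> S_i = Random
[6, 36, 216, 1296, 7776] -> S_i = 6*6^i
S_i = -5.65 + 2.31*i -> [-5.65, -3.34, -1.03, 1.28, 3.59]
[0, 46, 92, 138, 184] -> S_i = 0 + 46*i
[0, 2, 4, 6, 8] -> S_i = 0 + 2*i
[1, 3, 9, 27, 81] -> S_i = 1*3^i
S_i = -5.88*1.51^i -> [-5.88, -8.88, -13.41, -20.24, -30.57]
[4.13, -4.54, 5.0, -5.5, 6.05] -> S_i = 4.13*(-1.10)^i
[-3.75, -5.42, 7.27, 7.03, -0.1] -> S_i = Random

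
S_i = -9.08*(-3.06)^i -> [-9.08, 27.78, -85.02, 260.17, -796.11]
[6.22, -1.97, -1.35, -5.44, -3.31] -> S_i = Random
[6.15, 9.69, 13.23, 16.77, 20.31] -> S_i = 6.15 + 3.54*i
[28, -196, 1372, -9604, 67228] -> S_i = 28*-7^i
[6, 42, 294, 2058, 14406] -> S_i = 6*7^i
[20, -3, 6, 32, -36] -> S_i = Random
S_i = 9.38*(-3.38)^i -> [9.38, -31.7, 107.16, -362.2, 1224.25]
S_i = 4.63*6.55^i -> [4.63, 30.33, 198.64, 1301.08, 8522.09]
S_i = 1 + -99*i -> [1, -98, -197, -296, -395]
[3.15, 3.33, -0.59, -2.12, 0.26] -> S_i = Random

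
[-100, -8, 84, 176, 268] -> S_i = -100 + 92*i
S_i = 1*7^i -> [1, 7, 49, 343, 2401]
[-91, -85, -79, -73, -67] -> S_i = -91 + 6*i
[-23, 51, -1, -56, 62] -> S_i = Random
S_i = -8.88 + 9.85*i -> [-8.88, 0.97, 10.82, 20.67, 30.52]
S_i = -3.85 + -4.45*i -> [-3.85, -8.3, -12.75, -17.2, -21.65]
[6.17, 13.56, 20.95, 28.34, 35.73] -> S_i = 6.17 + 7.39*i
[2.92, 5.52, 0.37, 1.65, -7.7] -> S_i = Random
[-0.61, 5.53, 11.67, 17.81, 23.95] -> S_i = -0.61 + 6.14*i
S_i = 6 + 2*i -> [6, 8, 10, 12, 14]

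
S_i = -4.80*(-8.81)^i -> [-4.8, 42.29, -372.56, 3282.23, -28916.44]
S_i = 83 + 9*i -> [83, 92, 101, 110, 119]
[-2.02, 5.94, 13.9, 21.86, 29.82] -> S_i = -2.02 + 7.96*i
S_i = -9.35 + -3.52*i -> [-9.35, -12.87, -16.39, -19.91, -23.43]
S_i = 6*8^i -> [6, 48, 384, 3072, 24576]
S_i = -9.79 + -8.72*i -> [-9.79, -18.51, -27.23, -35.95, -44.67]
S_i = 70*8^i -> [70, 560, 4480, 35840, 286720]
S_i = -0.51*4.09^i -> [-0.51, -2.09, -8.53, -34.89, -142.71]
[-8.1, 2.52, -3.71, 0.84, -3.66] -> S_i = Random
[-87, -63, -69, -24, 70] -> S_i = Random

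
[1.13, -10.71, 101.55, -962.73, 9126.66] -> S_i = 1.13*(-9.48)^i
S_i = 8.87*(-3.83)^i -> [8.87, -33.97, 130.11, -498.33, 1908.62]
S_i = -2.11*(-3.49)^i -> [-2.11, 7.36, -25.7, 89.69, -313.03]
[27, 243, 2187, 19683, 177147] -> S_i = 27*9^i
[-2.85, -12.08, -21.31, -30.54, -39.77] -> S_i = -2.85 + -9.23*i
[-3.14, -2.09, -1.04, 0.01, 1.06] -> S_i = -3.14 + 1.05*i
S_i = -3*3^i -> [-3, -9, -27, -81, -243]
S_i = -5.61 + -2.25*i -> [-5.61, -7.86, -10.11, -12.36, -14.61]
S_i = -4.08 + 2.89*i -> [-4.08, -1.19, 1.7, 4.59, 7.48]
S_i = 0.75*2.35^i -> [0.75, 1.76, 4.14, 9.73, 22.87]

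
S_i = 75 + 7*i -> [75, 82, 89, 96, 103]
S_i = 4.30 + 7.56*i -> [4.3, 11.86, 19.42, 26.98, 34.54]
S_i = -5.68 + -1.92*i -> [-5.68, -7.6, -9.52, -11.44, -13.36]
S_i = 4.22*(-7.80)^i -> [4.22, -32.92, 256.74, -2002.61, 15620.35]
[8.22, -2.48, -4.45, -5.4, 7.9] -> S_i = Random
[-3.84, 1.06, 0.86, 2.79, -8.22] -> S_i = Random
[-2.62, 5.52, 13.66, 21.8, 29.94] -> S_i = -2.62 + 8.14*i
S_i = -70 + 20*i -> [-70, -50, -30, -10, 10]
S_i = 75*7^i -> [75, 525, 3675, 25725, 180075]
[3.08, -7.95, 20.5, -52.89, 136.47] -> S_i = 3.08*(-2.58)^i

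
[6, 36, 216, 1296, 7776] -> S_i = 6*6^i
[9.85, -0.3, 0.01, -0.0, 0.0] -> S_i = 9.85*(-0.03)^i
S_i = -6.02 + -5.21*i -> [-6.02, -11.23, -16.44, -21.65, -26.86]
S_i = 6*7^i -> [6, 42, 294, 2058, 14406]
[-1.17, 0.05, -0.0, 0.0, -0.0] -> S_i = -1.17*(-0.04)^i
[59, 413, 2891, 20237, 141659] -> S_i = 59*7^i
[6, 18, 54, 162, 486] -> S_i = 6*3^i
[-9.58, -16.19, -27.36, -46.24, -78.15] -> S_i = -9.58*1.69^i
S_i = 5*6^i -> [5, 30, 180, 1080, 6480]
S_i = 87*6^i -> [87, 522, 3132, 18792, 112752]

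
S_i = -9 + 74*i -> [-9, 65, 139, 213, 287]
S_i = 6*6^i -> [6, 36, 216, 1296, 7776]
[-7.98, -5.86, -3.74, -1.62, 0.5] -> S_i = -7.98 + 2.12*i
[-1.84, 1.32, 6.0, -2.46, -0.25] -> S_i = Random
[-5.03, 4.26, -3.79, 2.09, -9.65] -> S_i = Random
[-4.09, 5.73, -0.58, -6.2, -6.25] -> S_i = Random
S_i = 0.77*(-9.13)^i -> [0.77, -7.03, 64.18, -586.01, 5350.25]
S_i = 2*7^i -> [2, 14, 98, 686, 4802]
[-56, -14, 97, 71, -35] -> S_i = Random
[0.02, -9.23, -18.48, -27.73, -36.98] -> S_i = 0.02 + -9.25*i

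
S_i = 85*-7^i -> [85, -595, 4165, -29155, 204085]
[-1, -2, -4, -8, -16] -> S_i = -1*2^i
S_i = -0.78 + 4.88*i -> [-0.78, 4.1, 8.98, 13.86, 18.74]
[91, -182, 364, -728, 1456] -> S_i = 91*-2^i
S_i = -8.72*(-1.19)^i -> [-8.72, 10.38, -12.35, 14.69, -17.49]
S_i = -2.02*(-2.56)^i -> [-2.02, 5.17, -13.24, 33.89, -86.76]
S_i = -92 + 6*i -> [-92, -86, -80, -74, -68]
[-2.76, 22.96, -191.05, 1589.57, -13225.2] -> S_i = -2.76*(-8.32)^i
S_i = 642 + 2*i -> [642, 644, 646, 648, 650]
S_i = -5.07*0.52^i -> [-5.07, -2.64, -1.37, -0.71, -0.37]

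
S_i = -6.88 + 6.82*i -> [-6.88, -0.06, 6.76, 13.58, 20.4]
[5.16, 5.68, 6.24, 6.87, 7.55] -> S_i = 5.16*1.10^i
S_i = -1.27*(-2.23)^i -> [-1.27, 2.83, -6.32, 14.08, -31.41]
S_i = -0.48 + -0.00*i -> [-0.48, -0.48, -0.48, -0.48, -0.48]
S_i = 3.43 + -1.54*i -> [3.43, 1.89, 0.35, -1.19, -2.73]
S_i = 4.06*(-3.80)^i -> [4.06, -15.43, 58.63, -222.78, 846.57]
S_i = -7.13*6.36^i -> [-7.13, -45.35, -288.41, -1834.26, -11665.89]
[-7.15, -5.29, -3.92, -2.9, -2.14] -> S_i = -7.15*0.74^i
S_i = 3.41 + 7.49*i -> [3.41, 10.9, 18.39, 25.88, 33.37]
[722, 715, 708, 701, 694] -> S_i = 722 + -7*i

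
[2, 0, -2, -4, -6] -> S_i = 2 + -2*i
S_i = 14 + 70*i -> [14, 84, 154, 224, 294]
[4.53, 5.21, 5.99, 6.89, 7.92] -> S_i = 4.53*1.15^i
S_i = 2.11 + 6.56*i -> [2.11, 8.67, 15.23, 21.79, 28.35]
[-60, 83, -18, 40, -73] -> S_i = Random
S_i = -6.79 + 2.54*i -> [-6.79, -4.25, -1.71, 0.83, 3.37]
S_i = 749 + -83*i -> [749, 666, 583, 500, 417]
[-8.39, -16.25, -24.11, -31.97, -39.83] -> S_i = -8.39 + -7.86*i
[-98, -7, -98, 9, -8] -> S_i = Random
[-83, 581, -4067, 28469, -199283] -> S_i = -83*-7^i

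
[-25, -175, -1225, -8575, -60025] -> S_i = -25*7^i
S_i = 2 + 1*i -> [2, 3, 4, 5, 6]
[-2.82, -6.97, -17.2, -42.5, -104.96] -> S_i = -2.82*2.47^i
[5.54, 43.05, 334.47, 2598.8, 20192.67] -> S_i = 5.54*7.77^i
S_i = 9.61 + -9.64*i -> [9.61, -0.03, -9.67, -19.31, -28.95]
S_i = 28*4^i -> [28, 112, 448, 1792, 7168]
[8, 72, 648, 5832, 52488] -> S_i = 8*9^i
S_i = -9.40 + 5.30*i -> [-9.4, -4.1, 1.2, 6.5, 11.8]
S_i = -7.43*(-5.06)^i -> [-7.43, 37.6, -190.23, 962.59, -4870.69]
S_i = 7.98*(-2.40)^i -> [7.98, -19.15, 45.96, -110.32, 264.76]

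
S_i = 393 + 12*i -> [393, 405, 417, 429, 441]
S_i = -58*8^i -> [-58, -464, -3712, -29696, -237568]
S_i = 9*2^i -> [9, 18, 36, 72, 144]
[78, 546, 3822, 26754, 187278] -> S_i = 78*7^i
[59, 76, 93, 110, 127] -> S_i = 59 + 17*i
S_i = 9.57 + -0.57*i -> [9.57, 9.0, 8.43, 7.86, 7.29]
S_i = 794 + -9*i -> [794, 785, 776, 767, 758]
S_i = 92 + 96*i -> [92, 188, 284, 380, 476]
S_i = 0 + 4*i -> [0, 4, 8, 12, 16]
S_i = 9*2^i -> [9, 18, 36, 72, 144]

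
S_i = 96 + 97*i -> [96, 193, 290, 387, 484]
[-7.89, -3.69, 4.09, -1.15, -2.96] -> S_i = Random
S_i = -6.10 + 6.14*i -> [-6.1, 0.04, 6.18, 12.32, 18.46]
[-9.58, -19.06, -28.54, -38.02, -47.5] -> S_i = -9.58 + -9.48*i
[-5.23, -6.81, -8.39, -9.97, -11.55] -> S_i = -5.23 + -1.58*i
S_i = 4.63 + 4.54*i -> [4.63, 9.17, 13.71, 18.25, 22.79]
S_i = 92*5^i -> [92, 460, 2300, 11500, 57500]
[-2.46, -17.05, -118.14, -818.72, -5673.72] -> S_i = -2.46*6.93^i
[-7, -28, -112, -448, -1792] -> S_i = -7*4^i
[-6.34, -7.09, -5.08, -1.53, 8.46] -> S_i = Random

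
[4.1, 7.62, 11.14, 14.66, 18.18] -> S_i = 4.10 + 3.52*i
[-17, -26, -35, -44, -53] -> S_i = -17 + -9*i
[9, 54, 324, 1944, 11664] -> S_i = 9*6^i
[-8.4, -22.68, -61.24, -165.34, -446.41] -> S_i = -8.40*2.70^i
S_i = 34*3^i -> [34, 102, 306, 918, 2754]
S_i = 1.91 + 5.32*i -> [1.91, 7.23, 12.55, 17.87, 23.19]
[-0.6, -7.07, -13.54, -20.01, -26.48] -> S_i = -0.60 + -6.47*i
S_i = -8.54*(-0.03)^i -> [-8.54, 0.26, -0.01, 0.0, -0.0]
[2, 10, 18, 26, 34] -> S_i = 2 + 8*i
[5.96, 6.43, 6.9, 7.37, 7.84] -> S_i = 5.96 + 0.47*i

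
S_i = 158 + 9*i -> [158, 167, 176, 185, 194]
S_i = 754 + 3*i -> [754, 757, 760, 763, 766]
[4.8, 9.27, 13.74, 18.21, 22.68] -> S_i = 4.80 + 4.47*i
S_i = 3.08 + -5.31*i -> [3.08, -2.23, -7.54, -12.85, -18.16]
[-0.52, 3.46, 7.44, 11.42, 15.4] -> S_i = -0.52 + 3.98*i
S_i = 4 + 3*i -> [4, 7, 10, 13, 16]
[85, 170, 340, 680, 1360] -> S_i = 85*2^i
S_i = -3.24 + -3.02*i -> [-3.24, -6.26, -9.28, -12.3, -15.32]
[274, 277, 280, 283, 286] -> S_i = 274 + 3*i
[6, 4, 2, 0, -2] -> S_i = 6 + -2*i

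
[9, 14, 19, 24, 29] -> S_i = 9 + 5*i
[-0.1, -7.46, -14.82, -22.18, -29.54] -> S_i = -0.10 + -7.36*i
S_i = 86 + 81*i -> [86, 167, 248, 329, 410]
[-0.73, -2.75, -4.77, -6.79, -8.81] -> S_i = -0.73 + -2.02*i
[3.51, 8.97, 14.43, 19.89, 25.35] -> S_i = 3.51 + 5.46*i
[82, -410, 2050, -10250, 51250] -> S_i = 82*-5^i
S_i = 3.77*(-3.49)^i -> [3.77, -13.16, 45.92, -160.26, 559.3]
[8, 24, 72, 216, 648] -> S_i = 8*3^i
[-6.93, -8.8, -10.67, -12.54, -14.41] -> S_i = -6.93 + -1.87*i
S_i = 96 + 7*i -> [96, 103, 110, 117, 124]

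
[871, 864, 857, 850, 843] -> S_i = 871 + -7*i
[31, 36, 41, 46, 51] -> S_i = 31 + 5*i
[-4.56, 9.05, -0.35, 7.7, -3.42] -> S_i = Random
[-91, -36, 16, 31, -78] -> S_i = Random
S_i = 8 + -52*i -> [8, -44, -96, -148, -200]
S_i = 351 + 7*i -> [351, 358, 365, 372, 379]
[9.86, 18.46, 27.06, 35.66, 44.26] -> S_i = 9.86 + 8.60*i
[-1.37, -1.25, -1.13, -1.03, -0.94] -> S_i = -1.37*0.91^i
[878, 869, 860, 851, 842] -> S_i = 878 + -9*i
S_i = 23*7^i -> [23, 161, 1127, 7889, 55223]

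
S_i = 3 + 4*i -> [3, 7, 11, 15, 19]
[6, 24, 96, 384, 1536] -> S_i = 6*4^i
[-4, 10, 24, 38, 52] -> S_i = -4 + 14*i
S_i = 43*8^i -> [43, 344, 2752, 22016, 176128]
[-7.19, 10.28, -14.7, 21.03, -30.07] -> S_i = -7.19*(-1.43)^i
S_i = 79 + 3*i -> [79, 82, 85, 88, 91]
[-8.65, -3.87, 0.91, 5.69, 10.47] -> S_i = -8.65 + 4.78*i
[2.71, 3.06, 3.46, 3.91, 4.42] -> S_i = 2.71*1.13^i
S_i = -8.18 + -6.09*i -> [-8.18, -14.27, -20.36, -26.45, -32.54]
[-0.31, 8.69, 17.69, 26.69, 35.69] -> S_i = -0.31 + 9.00*i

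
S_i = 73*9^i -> [73, 657, 5913, 53217, 478953]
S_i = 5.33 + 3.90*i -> [5.33, 9.23, 13.13, 17.03, 20.93]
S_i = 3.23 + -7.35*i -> [3.23, -4.12, -11.47, -18.82, -26.17]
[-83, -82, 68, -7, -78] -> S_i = Random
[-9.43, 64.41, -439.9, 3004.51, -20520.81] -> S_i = -9.43*(-6.83)^i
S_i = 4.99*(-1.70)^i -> [4.99, -8.48, 14.42, -24.52, 41.68]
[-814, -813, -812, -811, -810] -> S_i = -814 + 1*i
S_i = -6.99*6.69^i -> [-6.99, -46.76, -312.85, -2092.93, -14001.73]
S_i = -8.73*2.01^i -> [-8.73, -17.55, -35.27, -70.89, -142.49]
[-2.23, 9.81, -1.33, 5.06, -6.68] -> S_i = Random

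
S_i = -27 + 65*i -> [-27, 38, 103, 168, 233]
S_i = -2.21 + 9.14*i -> [-2.21, 6.93, 16.07, 25.21, 34.35]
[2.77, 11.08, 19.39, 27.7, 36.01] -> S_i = 2.77 + 8.31*i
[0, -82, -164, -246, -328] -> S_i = 0 + -82*i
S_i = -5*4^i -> [-5, -20, -80, -320, -1280]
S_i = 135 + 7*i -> [135, 142, 149, 156, 163]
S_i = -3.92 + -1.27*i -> [-3.92, -5.19, -6.46, -7.73, -9.0]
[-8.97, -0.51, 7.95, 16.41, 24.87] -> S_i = -8.97 + 8.46*i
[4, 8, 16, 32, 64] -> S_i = 4*2^i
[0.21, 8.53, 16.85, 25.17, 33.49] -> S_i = 0.21 + 8.32*i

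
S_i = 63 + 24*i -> [63, 87, 111, 135, 159]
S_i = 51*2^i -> [51, 102, 204, 408, 816]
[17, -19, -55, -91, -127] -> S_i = 17 + -36*i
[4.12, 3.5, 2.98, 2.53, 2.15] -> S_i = 4.12*0.85^i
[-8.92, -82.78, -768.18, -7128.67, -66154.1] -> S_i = -8.92*9.28^i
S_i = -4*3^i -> [-4, -12, -36, -108, -324]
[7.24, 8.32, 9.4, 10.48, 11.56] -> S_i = 7.24 + 1.08*i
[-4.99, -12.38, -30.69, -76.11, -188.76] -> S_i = -4.99*2.48^i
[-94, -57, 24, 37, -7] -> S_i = Random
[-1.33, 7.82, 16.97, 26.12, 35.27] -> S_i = -1.33 + 9.15*i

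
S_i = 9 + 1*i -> [9, 10, 11, 12, 13]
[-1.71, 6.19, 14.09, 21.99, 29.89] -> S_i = -1.71 + 7.90*i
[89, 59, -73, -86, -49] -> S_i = Random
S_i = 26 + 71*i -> [26, 97, 168, 239, 310]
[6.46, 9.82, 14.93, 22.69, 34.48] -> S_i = 6.46*1.52^i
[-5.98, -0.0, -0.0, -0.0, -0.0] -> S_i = -5.98*0.00^i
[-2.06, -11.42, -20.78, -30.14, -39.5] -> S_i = -2.06 + -9.36*i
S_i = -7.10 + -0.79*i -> [-7.1, -7.89, -8.68, -9.47, -10.26]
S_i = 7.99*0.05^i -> [7.99, 0.4, 0.02, 0.0, 0.0]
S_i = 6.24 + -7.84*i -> [6.24, -1.6, -9.44, -17.28, -25.12]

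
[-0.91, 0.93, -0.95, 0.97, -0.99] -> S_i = -0.91*(-1.02)^i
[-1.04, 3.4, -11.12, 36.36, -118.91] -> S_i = -1.04*(-3.27)^i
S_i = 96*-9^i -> [96, -864, 7776, -69984, 629856]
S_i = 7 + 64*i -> [7, 71, 135, 199, 263]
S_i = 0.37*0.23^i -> [0.37, 0.09, 0.02, 0.0, 0.0]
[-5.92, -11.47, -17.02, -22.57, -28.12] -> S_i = -5.92 + -5.55*i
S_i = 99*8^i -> [99, 792, 6336, 50688, 405504]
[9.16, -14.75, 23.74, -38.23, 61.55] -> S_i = 9.16*(-1.61)^i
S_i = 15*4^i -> [15, 60, 240, 960, 3840]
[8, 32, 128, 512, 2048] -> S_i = 8*4^i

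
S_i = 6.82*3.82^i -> [6.82, 26.05, 99.52, 380.17, 1452.24]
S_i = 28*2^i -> [28, 56, 112, 224, 448]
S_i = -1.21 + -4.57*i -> [-1.21, -5.78, -10.35, -14.92, -19.49]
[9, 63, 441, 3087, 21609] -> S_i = 9*7^i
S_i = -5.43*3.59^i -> [-5.43, -19.49, -69.98, -251.24, -901.94]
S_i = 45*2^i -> [45, 90, 180, 360, 720]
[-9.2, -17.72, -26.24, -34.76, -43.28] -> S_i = -9.20 + -8.52*i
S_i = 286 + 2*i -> [286, 288, 290, 292, 294]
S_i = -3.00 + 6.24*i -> [-3.0, 3.24, 9.48, 15.72, 21.96]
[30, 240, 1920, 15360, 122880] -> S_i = 30*8^i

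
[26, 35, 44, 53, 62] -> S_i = 26 + 9*i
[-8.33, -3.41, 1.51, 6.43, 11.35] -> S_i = -8.33 + 4.92*i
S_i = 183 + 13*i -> [183, 196, 209, 222, 235]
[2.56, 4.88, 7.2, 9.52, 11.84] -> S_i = 2.56 + 2.32*i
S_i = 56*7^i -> [56, 392, 2744, 19208, 134456]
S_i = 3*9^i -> [3, 27, 243, 2187, 19683]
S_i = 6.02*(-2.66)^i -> [6.02, -16.01, 42.6, -113.3, 301.39]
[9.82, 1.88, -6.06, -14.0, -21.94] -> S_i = 9.82 + -7.94*i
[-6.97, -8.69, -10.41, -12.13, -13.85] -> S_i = -6.97 + -1.72*i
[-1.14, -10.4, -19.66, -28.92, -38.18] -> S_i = -1.14 + -9.26*i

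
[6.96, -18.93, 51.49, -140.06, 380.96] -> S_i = 6.96*(-2.72)^i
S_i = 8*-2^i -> [8, -16, 32, -64, 128]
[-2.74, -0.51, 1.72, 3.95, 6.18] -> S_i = -2.74 + 2.23*i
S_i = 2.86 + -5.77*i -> [2.86, -2.91, -8.68, -14.45, -20.22]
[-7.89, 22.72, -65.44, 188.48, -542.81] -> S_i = -7.89*(-2.88)^i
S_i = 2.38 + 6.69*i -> [2.38, 9.07, 15.76, 22.45, 29.14]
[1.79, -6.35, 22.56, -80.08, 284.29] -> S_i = 1.79*(-3.55)^i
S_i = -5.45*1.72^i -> [-5.45, -9.37, -16.12, -27.73, -47.7]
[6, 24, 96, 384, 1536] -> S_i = 6*4^i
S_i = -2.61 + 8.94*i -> [-2.61, 6.33, 15.27, 24.21, 33.15]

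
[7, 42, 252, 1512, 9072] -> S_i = 7*6^i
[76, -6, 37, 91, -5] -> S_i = Random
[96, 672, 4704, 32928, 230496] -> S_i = 96*7^i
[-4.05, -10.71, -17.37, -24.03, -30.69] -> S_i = -4.05 + -6.66*i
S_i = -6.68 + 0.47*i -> [-6.68, -6.21, -5.74, -5.27, -4.8]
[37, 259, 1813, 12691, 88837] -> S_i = 37*7^i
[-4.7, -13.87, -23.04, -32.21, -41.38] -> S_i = -4.70 + -9.17*i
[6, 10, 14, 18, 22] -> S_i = 6 + 4*i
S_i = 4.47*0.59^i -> [4.47, 2.64, 1.56, 0.92, 0.54]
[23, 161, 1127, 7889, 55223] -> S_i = 23*7^i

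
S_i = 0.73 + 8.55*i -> [0.73, 9.28, 17.83, 26.38, 34.93]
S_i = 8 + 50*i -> [8, 58, 108, 158, 208]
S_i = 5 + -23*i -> [5, -18, -41, -64, -87]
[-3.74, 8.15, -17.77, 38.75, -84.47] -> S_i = -3.74*(-2.18)^i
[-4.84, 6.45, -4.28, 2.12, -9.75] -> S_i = Random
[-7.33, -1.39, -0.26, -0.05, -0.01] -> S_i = -7.33*0.19^i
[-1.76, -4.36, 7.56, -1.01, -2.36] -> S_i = Random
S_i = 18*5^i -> [18, 90, 450, 2250, 11250]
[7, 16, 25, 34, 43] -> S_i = 7 + 9*i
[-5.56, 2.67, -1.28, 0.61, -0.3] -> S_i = -5.56*(-0.48)^i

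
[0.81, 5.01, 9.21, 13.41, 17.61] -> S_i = 0.81 + 4.20*i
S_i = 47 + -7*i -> [47, 40, 33, 26, 19]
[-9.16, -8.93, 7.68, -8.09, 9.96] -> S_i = Random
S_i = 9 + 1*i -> [9, 10, 11, 12, 13]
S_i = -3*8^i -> [-3, -24, -192, -1536, -12288]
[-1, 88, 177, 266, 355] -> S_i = -1 + 89*i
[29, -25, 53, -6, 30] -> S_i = Random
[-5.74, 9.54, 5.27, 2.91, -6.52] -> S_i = Random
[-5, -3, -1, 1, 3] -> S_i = -5 + 2*i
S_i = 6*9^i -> [6, 54, 486, 4374, 39366]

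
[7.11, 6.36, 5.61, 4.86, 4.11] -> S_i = 7.11 + -0.75*i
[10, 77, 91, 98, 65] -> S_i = Random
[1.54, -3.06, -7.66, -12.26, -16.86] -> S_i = 1.54 + -4.60*i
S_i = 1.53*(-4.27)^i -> [1.53, -6.53, 27.9, -119.12, 508.63]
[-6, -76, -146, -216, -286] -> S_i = -6 + -70*i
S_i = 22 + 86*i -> [22, 108, 194, 280, 366]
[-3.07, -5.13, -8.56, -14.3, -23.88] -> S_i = -3.07*1.67^i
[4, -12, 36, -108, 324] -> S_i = 4*-3^i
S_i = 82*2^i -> [82, 164, 328, 656, 1312]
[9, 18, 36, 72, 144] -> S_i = 9*2^i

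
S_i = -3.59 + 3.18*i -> [-3.59, -0.41, 2.77, 5.95, 9.13]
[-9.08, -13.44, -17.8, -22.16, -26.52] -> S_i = -9.08 + -4.36*i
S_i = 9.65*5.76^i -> [9.65, 55.58, 320.16, 1844.14, 10622.27]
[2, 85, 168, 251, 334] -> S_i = 2 + 83*i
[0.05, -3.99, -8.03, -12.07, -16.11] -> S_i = 0.05 + -4.04*i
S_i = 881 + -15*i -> [881, 866, 851, 836, 821]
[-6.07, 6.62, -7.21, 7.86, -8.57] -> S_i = -6.07*(-1.09)^i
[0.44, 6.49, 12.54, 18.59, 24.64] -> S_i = 0.44 + 6.05*i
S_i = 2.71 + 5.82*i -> [2.71, 8.53, 14.35, 20.17, 25.99]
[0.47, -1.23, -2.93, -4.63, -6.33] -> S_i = 0.47 + -1.70*i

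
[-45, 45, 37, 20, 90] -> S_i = Random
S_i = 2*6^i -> [2, 12, 72, 432, 2592]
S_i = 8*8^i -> [8, 64, 512, 4096, 32768]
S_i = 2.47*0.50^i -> [2.47, 1.24, 0.62, 0.31, 0.15]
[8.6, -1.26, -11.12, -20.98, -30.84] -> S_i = 8.60 + -9.86*i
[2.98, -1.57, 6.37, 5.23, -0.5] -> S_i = Random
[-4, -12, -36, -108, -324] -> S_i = -4*3^i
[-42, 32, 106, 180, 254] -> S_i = -42 + 74*i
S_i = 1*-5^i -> [1, -5, 25, -125, 625]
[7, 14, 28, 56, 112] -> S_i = 7*2^i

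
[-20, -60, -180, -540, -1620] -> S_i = -20*3^i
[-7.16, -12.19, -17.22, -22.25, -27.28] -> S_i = -7.16 + -5.03*i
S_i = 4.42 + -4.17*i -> [4.42, 0.25, -3.92, -8.09, -12.26]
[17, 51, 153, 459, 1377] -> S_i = 17*3^i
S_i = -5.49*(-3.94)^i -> [-5.49, 21.63, -85.22, 335.78, -1322.99]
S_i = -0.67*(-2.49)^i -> [-0.67, 1.67, -4.15, 10.34, -25.76]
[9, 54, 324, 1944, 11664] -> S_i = 9*6^i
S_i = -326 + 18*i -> [-326, -308, -290, -272, -254]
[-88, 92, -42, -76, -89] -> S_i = Random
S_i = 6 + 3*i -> [6, 9, 12, 15, 18]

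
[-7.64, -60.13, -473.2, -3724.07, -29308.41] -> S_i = -7.64*7.87^i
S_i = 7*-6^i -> [7, -42, 252, -1512, 9072]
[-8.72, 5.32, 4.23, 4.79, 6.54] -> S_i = Random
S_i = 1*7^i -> [1, 7, 49, 343, 2401]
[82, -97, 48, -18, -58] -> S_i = Random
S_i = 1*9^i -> [1, 9, 81, 729, 6561]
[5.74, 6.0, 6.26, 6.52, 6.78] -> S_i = 5.74 + 0.26*i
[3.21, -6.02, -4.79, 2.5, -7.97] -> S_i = Random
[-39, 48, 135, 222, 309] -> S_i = -39 + 87*i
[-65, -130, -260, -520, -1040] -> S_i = -65*2^i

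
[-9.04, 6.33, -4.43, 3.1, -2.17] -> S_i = -9.04*(-0.70)^i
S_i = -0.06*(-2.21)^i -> [-0.06, 0.13, -0.29, 0.65, -1.43]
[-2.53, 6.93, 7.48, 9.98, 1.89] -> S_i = Random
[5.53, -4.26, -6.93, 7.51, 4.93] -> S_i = Random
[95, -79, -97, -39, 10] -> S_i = Random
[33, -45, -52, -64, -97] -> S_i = Random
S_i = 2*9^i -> [2, 18, 162, 1458, 13122]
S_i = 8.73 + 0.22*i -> [8.73, 8.95, 9.17, 9.39, 9.61]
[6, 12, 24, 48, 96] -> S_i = 6*2^i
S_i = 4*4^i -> [4, 16, 64, 256, 1024]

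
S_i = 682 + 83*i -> [682, 765, 848, 931, 1014]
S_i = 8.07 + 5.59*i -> [8.07, 13.66, 19.25, 24.84, 30.43]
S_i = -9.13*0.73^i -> [-9.13, -6.66, -4.87, -3.55, -2.59]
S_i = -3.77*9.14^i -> [-3.77, -34.46, -314.94, -2878.59, -26310.32]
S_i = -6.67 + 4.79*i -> [-6.67, -1.88, 2.91, 7.7, 12.49]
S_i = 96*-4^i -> [96, -384, 1536, -6144, 24576]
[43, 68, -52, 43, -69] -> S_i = Random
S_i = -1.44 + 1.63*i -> [-1.44, 0.19, 1.82, 3.45, 5.08]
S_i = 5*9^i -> [5, 45, 405, 3645, 32805]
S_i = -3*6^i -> [-3, -18, -108, -648, -3888]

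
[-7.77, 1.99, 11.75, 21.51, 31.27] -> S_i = -7.77 + 9.76*i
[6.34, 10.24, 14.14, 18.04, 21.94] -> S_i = 6.34 + 3.90*i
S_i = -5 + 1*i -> [-5, -4, -3, -2, -1]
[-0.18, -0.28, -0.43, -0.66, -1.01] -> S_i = -0.18*1.54^i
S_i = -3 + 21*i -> [-3, 18, 39, 60, 81]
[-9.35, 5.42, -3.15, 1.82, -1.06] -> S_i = -9.35*(-0.58)^i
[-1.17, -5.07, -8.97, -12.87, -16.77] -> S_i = -1.17 + -3.90*i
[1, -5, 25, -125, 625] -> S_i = 1*-5^i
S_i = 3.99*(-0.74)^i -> [3.99, -2.95, 2.18, -1.62, 1.2]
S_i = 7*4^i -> [7, 28, 112, 448, 1792]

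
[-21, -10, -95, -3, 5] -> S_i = Random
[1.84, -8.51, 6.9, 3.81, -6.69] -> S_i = Random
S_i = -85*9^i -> [-85, -765, -6885, -61965, -557685]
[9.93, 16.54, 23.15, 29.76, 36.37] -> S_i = 9.93 + 6.61*i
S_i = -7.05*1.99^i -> [-7.05, -14.03, -27.92, -55.56, -110.56]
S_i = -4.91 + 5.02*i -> [-4.91, 0.11, 5.13, 10.15, 15.17]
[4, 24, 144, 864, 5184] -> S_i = 4*6^i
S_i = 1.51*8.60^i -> [1.51, 12.99, 111.68, 960.44, 8259.82]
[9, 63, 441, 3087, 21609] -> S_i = 9*7^i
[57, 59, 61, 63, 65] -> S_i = 57 + 2*i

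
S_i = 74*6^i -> [74, 444, 2664, 15984, 95904]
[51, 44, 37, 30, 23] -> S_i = 51 + -7*i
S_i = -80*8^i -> [-80, -640, -5120, -40960, -327680]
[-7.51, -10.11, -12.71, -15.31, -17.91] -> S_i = -7.51 + -2.60*i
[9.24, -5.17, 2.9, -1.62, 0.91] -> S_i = 9.24*(-0.56)^i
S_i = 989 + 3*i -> [989, 992, 995, 998, 1001]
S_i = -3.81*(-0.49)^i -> [-3.81, 1.87, -0.91, 0.45, -0.22]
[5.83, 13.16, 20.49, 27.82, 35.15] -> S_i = 5.83 + 7.33*i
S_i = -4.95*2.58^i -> [-4.95, -12.77, -32.95, -85.01, -219.32]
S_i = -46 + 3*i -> [-46, -43, -40, -37, -34]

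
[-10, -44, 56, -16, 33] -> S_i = Random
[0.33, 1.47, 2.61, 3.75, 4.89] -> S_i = 0.33 + 1.14*i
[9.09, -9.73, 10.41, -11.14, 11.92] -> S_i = 9.09*(-1.07)^i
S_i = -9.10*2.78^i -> [-9.1, -25.3, -70.33, -195.51, -543.53]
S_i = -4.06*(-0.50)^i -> [-4.06, 2.03, -1.01, 0.51, -0.25]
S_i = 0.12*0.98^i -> [0.12, 0.12, 0.12, 0.11, 0.11]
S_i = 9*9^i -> [9, 81, 729, 6561, 59049]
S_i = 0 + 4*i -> [0, 4, 8, 12, 16]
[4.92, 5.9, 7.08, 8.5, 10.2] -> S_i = 4.92*1.20^i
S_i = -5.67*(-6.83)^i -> [-5.67, 38.73, -264.5, 1806.53, -12338.6]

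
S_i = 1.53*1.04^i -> [1.53, 1.59, 1.65, 1.72, 1.79]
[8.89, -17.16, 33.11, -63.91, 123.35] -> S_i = 8.89*(-1.93)^i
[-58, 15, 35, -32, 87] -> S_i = Random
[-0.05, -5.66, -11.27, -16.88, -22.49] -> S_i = -0.05 + -5.61*i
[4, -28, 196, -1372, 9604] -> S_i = 4*-7^i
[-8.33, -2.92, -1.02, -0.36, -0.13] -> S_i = -8.33*0.35^i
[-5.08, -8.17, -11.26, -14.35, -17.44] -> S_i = -5.08 + -3.09*i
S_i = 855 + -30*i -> [855, 825, 795, 765, 735]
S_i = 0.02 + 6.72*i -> [0.02, 6.74, 13.46, 20.18, 26.9]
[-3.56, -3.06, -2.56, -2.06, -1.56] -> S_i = -3.56 + 0.50*i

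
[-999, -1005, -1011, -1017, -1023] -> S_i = -999 + -6*i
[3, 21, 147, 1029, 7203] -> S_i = 3*7^i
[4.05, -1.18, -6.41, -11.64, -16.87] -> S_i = 4.05 + -5.23*i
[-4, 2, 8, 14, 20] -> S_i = -4 + 6*i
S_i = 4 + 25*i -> [4, 29, 54, 79, 104]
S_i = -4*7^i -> [-4, -28, -196, -1372, -9604]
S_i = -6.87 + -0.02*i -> [-6.87, -6.89, -6.91, -6.93, -6.95]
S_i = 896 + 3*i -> [896, 899, 902, 905, 908]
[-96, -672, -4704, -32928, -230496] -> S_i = -96*7^i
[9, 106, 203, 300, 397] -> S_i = 9 + 97*i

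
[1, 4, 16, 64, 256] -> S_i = 1*4^i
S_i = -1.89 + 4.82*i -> [-1.89, 2.93, 7.75, 12.57, 17.39]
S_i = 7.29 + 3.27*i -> [7.29, 10.56, 13.83, 17.1, 20.37]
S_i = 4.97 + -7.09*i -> [4.97, -2.12, -9.21, -16.3, -23.39]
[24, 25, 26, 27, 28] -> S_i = 24 + 1*i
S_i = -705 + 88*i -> [-705, -617, -529, -441, -353]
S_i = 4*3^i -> [4, 12, 36, 108, 324]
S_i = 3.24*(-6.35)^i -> [3.24, -20.57, 130.64, -829.6, 5267.93]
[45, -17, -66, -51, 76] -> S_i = Random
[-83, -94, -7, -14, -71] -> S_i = Random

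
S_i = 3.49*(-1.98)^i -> [3.49, -6.91, 13.68, -27.09, 53.64]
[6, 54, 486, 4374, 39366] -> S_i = 6*9^i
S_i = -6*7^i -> [-6, -42, -294, -2058, -14406]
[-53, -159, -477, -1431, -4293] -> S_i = -53*3^i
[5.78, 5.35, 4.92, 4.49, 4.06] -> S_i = 5.78 + -0.43*i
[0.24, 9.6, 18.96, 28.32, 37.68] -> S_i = 0.24 + 9.36*i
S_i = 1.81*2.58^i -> [1.81, 4.67, 12.05, 31.08, 80.2]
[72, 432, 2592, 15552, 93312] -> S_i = 72*6^i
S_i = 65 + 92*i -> [65, 157, 249, 341, 433]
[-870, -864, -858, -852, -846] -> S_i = -870 + 6*i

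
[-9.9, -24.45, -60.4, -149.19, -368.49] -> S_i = -9.90*2.47^i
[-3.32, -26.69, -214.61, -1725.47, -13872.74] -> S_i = -3.32*8.04^i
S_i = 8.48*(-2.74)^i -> [8.48, -23.24, 63.66, -174.44, 477.97]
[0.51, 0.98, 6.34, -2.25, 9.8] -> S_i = Random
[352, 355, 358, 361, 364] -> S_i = 352 + 3*i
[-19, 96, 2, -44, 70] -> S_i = Random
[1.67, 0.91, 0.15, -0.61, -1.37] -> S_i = 1.67 + -0.76*i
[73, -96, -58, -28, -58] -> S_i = Random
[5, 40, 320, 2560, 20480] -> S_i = 5*8^i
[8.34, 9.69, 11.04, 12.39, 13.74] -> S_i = 8.34 + 1.35*i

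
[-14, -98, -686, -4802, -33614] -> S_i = -14*7^i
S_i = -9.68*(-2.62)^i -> [-9.68, 25.36, -66.45, 174.09, -456.12]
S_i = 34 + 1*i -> [34, 35, 36, 37, 38]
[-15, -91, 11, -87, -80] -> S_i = Random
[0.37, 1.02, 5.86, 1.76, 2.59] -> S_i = Random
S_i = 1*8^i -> [1, 8, 64, 512, 4096]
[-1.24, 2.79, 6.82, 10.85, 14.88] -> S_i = -1.24 + 4.03*i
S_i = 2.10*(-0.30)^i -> [2.1, -0.63, 0.19, -0.06, 0.02]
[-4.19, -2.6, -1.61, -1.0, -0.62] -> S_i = -4.19*0.62^i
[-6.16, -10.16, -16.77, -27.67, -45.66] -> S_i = -6.16*1.65^i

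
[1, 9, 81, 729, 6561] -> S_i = 1*9^i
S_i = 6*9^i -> [6, 54, 486, 4374, 39366]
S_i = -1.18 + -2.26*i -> [-1.18, -3.44, -5.7, -7.96, -10.22]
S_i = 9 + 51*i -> [9, 60, 111, 162, 213]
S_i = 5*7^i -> [5, 35, 245, 1715, 12005]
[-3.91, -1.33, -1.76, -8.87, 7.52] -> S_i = Random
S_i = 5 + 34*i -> [5, 39, 73, 107, 141]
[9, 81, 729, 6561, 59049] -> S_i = 9*9^i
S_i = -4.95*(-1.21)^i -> [-4.95, 5.99, -7.25, 8.77, -10.61]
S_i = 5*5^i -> [5, 25, 125, 625, 3125]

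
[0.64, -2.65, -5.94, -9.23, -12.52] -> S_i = 0.64 + -3.29*i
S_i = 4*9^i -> [4, 36, 324, 2916, 26244]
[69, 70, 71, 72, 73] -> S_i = 69 + 1*i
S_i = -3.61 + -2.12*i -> [-3.61, -5.73, -7.85, -9.97, -12.09]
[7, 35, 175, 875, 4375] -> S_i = 7*5^i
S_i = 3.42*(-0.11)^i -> [3.42, -0.38, 0.04, -0.0, 0.0]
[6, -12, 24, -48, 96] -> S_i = 6*-2^i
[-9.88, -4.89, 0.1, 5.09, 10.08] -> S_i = -9.88 + 4.99*i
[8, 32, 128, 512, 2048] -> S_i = 8*4^i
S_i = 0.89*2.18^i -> [0.89, 1.94, 4.23, 9.22, 20.1]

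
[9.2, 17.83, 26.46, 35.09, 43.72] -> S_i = 9.20 + 8.63*i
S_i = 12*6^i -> [12, 72, 432, 2592, 15552]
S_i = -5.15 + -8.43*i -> [-5.15, -13.58, -22.01, -30.44, -38.87]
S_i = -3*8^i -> [-3, -24, -192, -1536, -12288]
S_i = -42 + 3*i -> [-42, -39, -36, -33, -30]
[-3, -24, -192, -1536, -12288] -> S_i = -3*8^i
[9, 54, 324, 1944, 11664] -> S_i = 9*6^i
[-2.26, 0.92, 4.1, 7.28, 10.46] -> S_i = -2.26 + 3.18*i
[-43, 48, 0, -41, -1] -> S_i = Random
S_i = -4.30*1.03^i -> [-4.3, -4.43, -4.56, -4.7, -4.84]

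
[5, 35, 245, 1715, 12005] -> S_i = 5*7^i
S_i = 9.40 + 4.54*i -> [9.4, 13.94, 18.48, 23.02, 27.56]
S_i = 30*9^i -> [30, 270, 2430, 21870, 196830]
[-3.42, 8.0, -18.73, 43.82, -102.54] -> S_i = -3.42*(-2.34)^i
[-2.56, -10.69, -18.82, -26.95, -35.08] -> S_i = -2.56 + -8.13*i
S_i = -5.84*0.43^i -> [-5.84, -2.51, -1.08, -0.46, -0.2]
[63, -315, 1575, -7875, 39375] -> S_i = 63*-5^i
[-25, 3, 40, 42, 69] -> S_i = Random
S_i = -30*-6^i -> [-30, 180, -1080, 6480, -38880]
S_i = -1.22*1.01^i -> [-1.22, -1.23, -1.24, -1.26, -1.27]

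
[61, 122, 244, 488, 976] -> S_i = 61*2^i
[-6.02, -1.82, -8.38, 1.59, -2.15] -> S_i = Random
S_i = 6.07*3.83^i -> [6.07, 23.25, 89.04, 341.02, 1306.12]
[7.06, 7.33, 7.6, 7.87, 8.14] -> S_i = 7.06 + 0.27*i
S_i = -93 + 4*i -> [-93, -89, -85, -81, -77]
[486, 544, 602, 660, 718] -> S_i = 486 + 58*i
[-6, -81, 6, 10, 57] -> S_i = Random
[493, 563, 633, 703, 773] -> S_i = 493 + 70*i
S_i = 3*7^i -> [3, 21, 147, 1029, 7203]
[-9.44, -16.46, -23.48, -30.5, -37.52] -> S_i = -9.44 + -7.02*i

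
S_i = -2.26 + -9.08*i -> [-2.26, -11.34, -20.42, -29.5, -38.58]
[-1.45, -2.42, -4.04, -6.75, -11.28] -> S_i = -1.45*1.67^i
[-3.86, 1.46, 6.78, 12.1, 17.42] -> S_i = -3.86 + 5.32*i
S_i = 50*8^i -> [50, 400, 3200, 25600, 204800]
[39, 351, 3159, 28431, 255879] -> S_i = 39*9^i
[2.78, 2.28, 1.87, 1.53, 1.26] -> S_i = 2.78*0.82^i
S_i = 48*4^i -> [48, 192, 768, 3072, 12288]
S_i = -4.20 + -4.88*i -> [-4.2, -9.08, -13.96, -18.84, -23.72]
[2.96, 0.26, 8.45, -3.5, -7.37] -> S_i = Random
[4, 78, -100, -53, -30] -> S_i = Random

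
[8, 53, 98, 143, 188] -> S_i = 8 + 45*i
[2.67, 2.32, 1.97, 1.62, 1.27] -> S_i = 2.67 + -0.35*i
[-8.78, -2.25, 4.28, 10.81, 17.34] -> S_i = -8.78 + 6.53*i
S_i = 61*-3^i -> [61, -183, 549, -1647, 4941]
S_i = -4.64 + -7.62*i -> [-4.64, -12.26, -19.88, -27.5, -35.12]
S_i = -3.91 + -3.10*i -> [-3.91, -7.01, -10.11, -13.21, -16.31]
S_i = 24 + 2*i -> [24, 26, 28, 30, 32]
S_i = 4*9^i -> [4, 36, 324, 2916, 26244]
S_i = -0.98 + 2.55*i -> [-0.98, 1.57, 4.12, 6.67, 9.22]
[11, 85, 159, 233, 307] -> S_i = 11 + 74*i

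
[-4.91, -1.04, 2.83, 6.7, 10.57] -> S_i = -4.91 + 3.87*i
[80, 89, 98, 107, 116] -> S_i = 80 + 9*i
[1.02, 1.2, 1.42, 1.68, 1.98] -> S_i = 1.02*1.18^i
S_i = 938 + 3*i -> [938, 941, 944, 947, 950]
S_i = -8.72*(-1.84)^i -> [-8.72, 16.04, -29.52, 54.32, -99.95]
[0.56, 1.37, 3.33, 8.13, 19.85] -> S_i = 0.56*2.44^i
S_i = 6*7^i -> [6, 42, 294, 2058, 14406]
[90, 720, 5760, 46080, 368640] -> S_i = 90*8^i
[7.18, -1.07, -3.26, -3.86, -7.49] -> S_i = Random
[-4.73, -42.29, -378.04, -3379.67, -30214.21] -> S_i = -4.73*8.94^i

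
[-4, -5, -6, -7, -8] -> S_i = -4 + -1*i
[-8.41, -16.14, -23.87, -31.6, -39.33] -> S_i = -8.41 + -7.73*i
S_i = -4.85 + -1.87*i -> [-4.85, -6.72, -8.59, -10.46, -12.33]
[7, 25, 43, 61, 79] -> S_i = 7 + 18*i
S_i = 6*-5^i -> [6, -30, 150, -750, 3750]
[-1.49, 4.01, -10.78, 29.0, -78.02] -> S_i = -1.49*(-2.69)^i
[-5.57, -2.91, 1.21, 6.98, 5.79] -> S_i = Random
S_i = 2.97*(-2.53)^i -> [2.97, -7.51, 19.01, -48.1, 121.69]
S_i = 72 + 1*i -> [72, 73, 74, 75, 76]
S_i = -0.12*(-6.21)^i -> [-0.12, 0.75, -4.63, 28.74, -178.46]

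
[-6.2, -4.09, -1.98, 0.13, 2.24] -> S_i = -6.20 + 2.11*i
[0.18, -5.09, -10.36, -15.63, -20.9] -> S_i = 0.18 + -5.27*i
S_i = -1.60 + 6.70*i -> [-1.6, 5.1, 11.8, 18.5, 25.2]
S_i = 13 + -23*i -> [13, -10, -33, -56, -79]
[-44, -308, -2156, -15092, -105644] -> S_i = -44*7^i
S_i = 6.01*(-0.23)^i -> [6.01, -1.38, 0.32, -0.07, 0.02]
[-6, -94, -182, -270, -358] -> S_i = -6 + -88*i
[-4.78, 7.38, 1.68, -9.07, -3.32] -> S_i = Random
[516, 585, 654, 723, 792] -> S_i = 516 + 69*i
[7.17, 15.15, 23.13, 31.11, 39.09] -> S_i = 7.17 + 7.98*i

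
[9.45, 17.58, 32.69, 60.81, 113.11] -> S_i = 9.45*1.86^i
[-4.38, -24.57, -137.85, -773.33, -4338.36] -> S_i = -4.38*5.61^i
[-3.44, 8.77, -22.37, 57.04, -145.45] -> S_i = -3.44*(-2.55)^i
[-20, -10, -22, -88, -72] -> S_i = Random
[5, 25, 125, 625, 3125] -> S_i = 5*5^i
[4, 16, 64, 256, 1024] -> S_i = 4*4^i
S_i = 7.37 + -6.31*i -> [7.37, 1.06, -5.25, -11.56, -17.87]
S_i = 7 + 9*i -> [7, 16, 25, 34, 43]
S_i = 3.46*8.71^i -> [3.46, 30.14, 262.49, 2286.29, 19913.55]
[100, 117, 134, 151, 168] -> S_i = 100 + 17*i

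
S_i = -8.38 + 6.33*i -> [-8.38, -2.05, 4.28, 10.61, 16.94]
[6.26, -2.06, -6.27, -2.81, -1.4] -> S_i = Random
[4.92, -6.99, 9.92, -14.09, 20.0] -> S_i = 4.92*(-1.42)^i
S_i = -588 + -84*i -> [-588, -672, -756, -840, -924]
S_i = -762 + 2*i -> [-762, -760, -758, -756, -754]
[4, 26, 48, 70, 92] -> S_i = 4 + 22*i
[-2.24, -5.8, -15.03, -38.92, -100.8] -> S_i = -2.24*2.59^i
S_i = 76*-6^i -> [76, -456, 2736, -16416, 98496]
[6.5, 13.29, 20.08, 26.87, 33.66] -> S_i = 6.50 + 6.79*i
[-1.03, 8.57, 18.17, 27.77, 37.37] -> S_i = -1.03 + 9.60*i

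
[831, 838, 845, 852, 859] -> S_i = 831 + 7*i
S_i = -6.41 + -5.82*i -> [-6.41, -12.23, -18.05, -23.87, -29.69]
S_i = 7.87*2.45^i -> [7.87, 19.28, 47.24, 115.74, 283.56]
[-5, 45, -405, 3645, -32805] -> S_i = -5*-9^i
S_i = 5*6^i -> [5, 30, 180, 1080, 6480]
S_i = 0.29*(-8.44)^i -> [0.29, -2.45, 20.66, -174.35, 1471.53]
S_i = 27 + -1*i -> [27, 26, 25, 24, 23]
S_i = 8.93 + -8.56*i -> [8.93, 0.37, -8.19, -16.75, -25.31]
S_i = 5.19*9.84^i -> [5.19, 51.07, 502.52, 4944.84, 48657.27]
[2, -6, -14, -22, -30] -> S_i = 2 + -8*i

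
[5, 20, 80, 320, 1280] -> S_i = 5*4^i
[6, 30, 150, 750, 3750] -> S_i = 6*5^i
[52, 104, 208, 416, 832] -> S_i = 52*2^i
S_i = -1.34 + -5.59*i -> [-1.34, -6.93, -12.52, -18.11, -23.7]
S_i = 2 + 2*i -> [2, 4, 6, 8, 10]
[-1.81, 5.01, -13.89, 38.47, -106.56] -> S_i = -1.81*(-2.77)^i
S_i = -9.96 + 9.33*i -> [-9.96, -0.63, 8.7, 18.03, 27.36]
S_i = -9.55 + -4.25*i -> [-9.55, -13.8, -18.05, -22.3, -26.55]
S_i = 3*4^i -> [3, 12, 48, 192, 768]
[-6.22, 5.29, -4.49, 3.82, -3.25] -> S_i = -6.22*(-0.85)^i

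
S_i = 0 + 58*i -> [0, 58, 116, 174, 232]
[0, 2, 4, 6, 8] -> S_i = 0 + 2*i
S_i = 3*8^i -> [3, 24, 192, 1536, 12288]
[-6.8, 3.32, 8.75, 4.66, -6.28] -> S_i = Random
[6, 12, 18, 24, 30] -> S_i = 6 + 6*i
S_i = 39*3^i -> [39, 117, 351, 1053, 3159]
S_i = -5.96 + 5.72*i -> [-5.96, -0.24, 5.48, 11.2, 16.92]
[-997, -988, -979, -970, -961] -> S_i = -997 + 9*i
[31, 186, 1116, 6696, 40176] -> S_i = 31*6^i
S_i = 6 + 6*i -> [6, 12, 18, 24, 30]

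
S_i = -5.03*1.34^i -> [-5.03, -6.74, -9.03, -12.1, -16.22]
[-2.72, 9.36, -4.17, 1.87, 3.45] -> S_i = Random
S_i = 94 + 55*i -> [94, 149, 204, 259, 314]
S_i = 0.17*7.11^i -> [0.17, 1.21, 8.59, 61.1, 434.44]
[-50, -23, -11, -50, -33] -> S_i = Random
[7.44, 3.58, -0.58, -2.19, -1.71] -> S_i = Random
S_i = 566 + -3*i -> [566, 563, 560, 557, 554]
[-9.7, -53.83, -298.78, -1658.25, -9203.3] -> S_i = -9.70*5.55^i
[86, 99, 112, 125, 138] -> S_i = 86 + 13*i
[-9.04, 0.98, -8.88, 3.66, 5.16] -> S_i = Random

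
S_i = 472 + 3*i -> [472, 475, 478, 481, 484]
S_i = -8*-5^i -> [-8, 40, -200, 1000, -5000]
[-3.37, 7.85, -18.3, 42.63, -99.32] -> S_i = -3.37*(-2.33)^i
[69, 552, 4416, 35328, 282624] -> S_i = 69*8^i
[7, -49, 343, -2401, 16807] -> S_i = 7*-7^i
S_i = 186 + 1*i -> [186, 187, 188, 189, 190]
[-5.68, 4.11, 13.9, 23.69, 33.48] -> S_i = -5.68 + 9.79*i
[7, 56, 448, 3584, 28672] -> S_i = 7*8^i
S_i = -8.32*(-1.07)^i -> [-8.32, 8.9, -9.53, 10.19, -10.91]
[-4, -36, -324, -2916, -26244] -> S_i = -4*9^i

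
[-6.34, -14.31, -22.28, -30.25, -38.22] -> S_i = -6.34 + -7.97*i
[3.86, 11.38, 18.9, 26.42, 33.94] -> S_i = 3.86 + 7.52*i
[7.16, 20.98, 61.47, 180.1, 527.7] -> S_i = 7.16*2.93^i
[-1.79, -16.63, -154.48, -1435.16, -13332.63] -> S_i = -1.79*9.29^i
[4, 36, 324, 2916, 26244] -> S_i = 4*9^i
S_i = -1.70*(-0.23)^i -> [-1.7, 0.39, -0.09, 0.02, -0.0]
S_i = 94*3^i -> [94, 282, 846, 2538, 7614]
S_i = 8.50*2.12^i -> [8.5, 18.02, 38.2, 80.99, 171.7]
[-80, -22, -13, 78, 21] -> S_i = Random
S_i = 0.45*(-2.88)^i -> [0.45, -1.3, 3.73, -10.75, 30.96]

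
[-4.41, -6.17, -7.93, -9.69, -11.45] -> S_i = -4.41 + -1.76*i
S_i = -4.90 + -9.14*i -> [-4.9, -14.04, -23.18, -32.32, -41.46]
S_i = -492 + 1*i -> [-492, -491, -490, -489, -488]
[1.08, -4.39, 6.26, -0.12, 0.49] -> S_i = Random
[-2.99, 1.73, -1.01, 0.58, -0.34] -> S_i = -2.99*(-0.58)^i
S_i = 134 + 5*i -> [134, 139, 144, 149, 154]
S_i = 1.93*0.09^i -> [1.93, 0.17, 0.02, 0.0, 0.0]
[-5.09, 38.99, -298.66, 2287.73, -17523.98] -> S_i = -5.09*(-7.66)^i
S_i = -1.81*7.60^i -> [-1.81, -13.76, -104.55, -794.55, -6038.55]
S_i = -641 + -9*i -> [-641, -650, -659, -668, -677]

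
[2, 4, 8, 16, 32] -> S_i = 2*2^i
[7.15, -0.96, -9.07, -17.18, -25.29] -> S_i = 7.15 + -8.11*i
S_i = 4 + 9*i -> [4, 13, 22, 31, 40]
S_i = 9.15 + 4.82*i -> [9.15, 13.97, 18.79, 23.61, 28.43]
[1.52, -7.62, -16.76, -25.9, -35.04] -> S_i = 1.52 + -9.14*i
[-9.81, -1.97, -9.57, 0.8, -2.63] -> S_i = Random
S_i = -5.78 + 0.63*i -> [-5.78, -5.15, -4.52, -3.89, -3.26]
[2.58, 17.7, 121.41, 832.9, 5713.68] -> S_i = 2.58*6.86^i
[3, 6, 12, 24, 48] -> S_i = 3*2^i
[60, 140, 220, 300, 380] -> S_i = 60 + 80*i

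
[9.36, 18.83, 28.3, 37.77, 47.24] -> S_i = 9.36 + 9.47*i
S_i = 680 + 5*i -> [680, 685, 690, 695, 700]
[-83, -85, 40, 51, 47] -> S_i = Random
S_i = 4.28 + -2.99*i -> [4.28, 1.29, -1.7, -4.69, -7.68]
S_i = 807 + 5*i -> [807, 812, 817, 822, 827]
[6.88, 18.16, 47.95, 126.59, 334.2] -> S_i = 6.88*2.64^i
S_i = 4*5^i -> [4, 20, 100, 500, 2500]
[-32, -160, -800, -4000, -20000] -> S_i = -32*5^i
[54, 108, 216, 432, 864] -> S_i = 54*2^i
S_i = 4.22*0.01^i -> [4.22, 0.04, 0.0, 0.0, 0.0]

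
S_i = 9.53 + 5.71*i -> [9.53, 15.24, 20.95, 26.66, 32.37]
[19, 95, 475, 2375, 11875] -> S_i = 19*5^i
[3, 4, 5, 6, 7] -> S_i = 3 + 1*i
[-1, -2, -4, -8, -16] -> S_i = -1*2^i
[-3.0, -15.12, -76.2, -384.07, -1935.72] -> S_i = -3.00*5.04^i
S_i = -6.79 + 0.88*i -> [-6.79, -5.91, -5.03, -4.15, -3.27]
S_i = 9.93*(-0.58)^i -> [9.93, -5.76, 3.34, -1.94, 1.12]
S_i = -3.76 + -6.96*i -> [-3.76, -10.72, -17.68, -24.64, -31.6]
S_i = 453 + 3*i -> [453, 456, 459, 462, 465]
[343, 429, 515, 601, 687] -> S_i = 343 + 86*i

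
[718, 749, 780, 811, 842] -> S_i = 718 + 31*i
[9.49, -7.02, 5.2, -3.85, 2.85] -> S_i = 9.49*(-0.74)^i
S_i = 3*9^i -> [3, 27, 243, 2187, 19683]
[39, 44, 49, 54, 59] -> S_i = 39 + 5*i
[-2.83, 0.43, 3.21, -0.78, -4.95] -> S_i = Random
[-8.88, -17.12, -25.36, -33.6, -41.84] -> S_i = -8.88 + -8.24*i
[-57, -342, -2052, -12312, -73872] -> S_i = -57*6^i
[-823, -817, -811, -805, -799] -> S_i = -823 + 6*i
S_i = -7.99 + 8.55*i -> [-7.99, 0.56, 9.11, 17.66, 26.21]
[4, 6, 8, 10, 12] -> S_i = 4 + 2*i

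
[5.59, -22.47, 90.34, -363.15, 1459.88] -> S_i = 5.59*(-4.02)^i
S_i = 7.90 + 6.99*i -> [7.9, 14.89, 21.88, 28.87, 35.86]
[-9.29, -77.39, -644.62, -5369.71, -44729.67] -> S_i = -9.29*8.33^i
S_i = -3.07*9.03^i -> [-3.07, -27.72, -250.33, -2260.48, -20412.18]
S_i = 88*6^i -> [88, 528, 3168, 19008, 114048]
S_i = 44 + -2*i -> [44, 42, 40, 38, 36]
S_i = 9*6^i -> [9, 54, 324, 1944, 11664]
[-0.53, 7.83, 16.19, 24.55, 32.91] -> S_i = -0.53 + 8.36*i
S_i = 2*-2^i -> [2, -4, 8, -16, 32]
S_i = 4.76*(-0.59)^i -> [4.76, -2.81, 1.66, -0.98, 0.58]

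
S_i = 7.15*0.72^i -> [7.15, 5.15, 3.71, 2.67, 1.92]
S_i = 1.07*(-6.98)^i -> [1.07, -7.47, 52.13, -363.87, 2539.83]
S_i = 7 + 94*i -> [7, 101, 195, 289, 383]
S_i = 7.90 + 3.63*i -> [7.9, 11.53, 15.16, 18.79, 22.42]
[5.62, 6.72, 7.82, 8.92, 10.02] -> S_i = 5.62 + 1.10*i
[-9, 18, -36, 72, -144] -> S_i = -9*-2^i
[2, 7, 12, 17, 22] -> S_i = 2 + 5*i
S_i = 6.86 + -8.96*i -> [6.86, -2.1, -11.06, -20.02, -28.98]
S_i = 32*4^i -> [32, 128, 512, 2048, 8192]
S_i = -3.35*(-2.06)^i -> [-3.35, 6.9, -14.22, 29.29, -60.33]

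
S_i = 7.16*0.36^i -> [7.16, 2.58, 0.93, 0.33, 0.12]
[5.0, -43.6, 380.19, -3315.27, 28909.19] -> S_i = 5.00*(-8.72)^i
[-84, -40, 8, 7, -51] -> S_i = Random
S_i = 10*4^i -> [10, 40, 160, 640, 2560]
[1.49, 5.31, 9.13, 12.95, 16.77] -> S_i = 1.49 + 3.82*i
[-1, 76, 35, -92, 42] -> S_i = Random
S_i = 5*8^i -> [5, 40, 320, 2560, 20480]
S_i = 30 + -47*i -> [30, -17, -64, -111, -158]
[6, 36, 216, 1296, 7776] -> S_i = 6*6^i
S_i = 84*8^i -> [84, 672, 5376, 43008, 344064]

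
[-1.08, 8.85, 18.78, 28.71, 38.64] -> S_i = -1.08 + 9.93*i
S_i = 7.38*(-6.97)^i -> [7.38, -51.44, 358.53, -2498.93, 17417.57]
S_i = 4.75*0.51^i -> [4.75, 2.42, 1.24, 0.63, 0.32]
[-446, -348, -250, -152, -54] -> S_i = -446 + 98*i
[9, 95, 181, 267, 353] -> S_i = 9 + 86*i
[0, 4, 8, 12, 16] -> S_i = 0 + 4*i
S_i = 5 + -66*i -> [5, -61, -127, -193, -259]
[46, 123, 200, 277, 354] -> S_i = 46 + 77*i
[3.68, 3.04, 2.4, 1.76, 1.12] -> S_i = 3.68 + -0.64*i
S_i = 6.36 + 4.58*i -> [6.36, 10.94, 15.52, 20.1, 24.68]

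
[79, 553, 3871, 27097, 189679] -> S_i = 79*7^i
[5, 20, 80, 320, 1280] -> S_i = 5*4^i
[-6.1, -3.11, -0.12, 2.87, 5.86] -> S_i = -6.10 + 2.99*i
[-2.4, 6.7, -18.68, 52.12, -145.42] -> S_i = -2.40*(-2.79)^i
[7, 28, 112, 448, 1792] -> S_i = 7*4^i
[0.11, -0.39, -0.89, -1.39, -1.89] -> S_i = 0.11 + -0.50*i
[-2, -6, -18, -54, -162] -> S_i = -2*3^i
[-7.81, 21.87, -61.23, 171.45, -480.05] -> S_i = -7.81*(-2.80)^i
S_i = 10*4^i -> [10, 40, 160, 640, 2560]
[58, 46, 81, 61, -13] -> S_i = Random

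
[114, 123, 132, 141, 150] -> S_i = 114 + 9*i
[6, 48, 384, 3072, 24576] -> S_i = 6*8^i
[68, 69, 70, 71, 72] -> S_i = 68 + 1*i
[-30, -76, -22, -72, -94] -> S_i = Random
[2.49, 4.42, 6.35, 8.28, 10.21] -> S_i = 2.49 + 1.93*i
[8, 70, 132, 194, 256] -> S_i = 8 + 62*i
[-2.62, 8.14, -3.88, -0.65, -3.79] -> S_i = Random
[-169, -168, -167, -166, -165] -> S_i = -169 + 1*i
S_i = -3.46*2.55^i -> [-3.46, -8.82, -22.5, -57.37, -146.3]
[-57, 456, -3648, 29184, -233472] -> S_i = -57*-8^i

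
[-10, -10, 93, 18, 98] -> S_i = Random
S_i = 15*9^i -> [15, 135, 1215, 10935, 98415]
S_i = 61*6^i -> [61, 366, 2196, 13176, 79056]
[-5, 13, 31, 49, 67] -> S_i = -5 + 18*i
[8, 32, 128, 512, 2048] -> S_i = 8*4^i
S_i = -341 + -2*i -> [-341, -343, -345, -347, -349]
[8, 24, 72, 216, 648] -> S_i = 8*3^i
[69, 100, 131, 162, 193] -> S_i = 69 + 31*i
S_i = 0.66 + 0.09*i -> [0.66, 0.75, 0.84, 0.93, 1.02]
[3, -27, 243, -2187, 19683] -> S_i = 3*-9^i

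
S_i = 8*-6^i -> [8, -48, 288, -1728, 10368]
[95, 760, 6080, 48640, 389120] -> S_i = 95*8^i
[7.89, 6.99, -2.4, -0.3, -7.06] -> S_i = Random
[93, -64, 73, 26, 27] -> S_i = Random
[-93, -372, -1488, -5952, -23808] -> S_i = -93*4^i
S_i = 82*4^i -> [82, 328, 1312, 5248, 20992]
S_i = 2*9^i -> [2, 18, 162, 1458, 13122]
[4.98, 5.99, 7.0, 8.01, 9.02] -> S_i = 4.98 + 1.01*i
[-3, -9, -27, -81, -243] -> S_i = -3*3^i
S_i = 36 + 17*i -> [36, 53, 70, 87, 104]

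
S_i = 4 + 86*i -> [4, 90, 176, 262, 348]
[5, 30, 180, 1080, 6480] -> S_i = 5*6^i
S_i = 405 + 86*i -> [405, 491, 577, 663, 749]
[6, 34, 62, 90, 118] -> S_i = 6 + 28*i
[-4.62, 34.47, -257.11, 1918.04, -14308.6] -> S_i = -4.62*(-7.46)^i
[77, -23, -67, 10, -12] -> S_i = Random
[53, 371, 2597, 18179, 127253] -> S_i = 53*7^i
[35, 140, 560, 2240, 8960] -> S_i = 35*4^i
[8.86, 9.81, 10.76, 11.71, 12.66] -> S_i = 8.86 + 0.95*i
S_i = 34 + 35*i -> [34, 69, 104, 139, 174]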